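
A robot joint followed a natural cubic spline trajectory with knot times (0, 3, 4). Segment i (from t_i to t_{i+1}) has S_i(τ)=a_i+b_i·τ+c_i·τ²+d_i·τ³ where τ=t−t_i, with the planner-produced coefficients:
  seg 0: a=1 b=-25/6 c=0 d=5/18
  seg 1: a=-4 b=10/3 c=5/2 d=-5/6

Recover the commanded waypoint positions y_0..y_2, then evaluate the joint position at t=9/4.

y_0 = S_0(0) = a_0 = 1
y_1 = S_1(0) = a_1 = -4
y_2 = S_1(1) = 1
t_q=9/4 is in segment 0 (τ=9/4); S_0(τ)=-667/128

y_0=1 y_1=-4 y_2=1
S(9/4) = -667/128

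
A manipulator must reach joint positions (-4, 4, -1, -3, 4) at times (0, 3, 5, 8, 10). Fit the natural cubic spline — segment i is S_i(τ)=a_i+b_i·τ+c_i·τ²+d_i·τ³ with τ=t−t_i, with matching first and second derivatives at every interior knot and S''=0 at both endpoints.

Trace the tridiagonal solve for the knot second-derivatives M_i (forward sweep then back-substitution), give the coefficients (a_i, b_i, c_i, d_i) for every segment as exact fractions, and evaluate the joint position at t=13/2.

Δ: Δ0=8/3, Δ1=-5/2, Δ2=-2/3, Δ3=7/2
row 1: diag=10, rhs=-31; c'=1/5, d'=-31/10
row 2: denom=10−2·1/5=48/5; d'=(11−2·-31/10)/(48/5)=43/24
row 3: denom=10−3·5/16=145/16; d'=(25−3·43/24)/(145/16)=314/145
back: M3=314/145
back: M2=43/24−5/16·314/145=97/87
back: M1=-31/10−1/5·97/87=-2891/870
M: M0=0, M1=-2891/870, M2=97/87, M3=314/145, M4=0
seg 0: a=-4, c=M0/2=0, d=(M1−M0)/(6·3)=-2891/15660, b=Δ0−h0·(2M0+M1)/6=7531/1740
seg 1: a=4, c=M1/2=-2891/1740, d=(M2−M1)/(6·2)=429/1160, b=Δ1−h1·(2M1+M2)/6=-571/870
seg 2: a=-1, c=M2/2=97/174, d=(M3−M2)/(6·3)=457/7830, b=Δ2−h2·(2M2+M3)/6=-1246/435
seg 3: a=-3, c=M3/2=157/145, d=(M4−M3)/(6·2)=-157/870, b=Δ3−h3·(2M3+M4)/6=1789/870
t_q=13/2 → seg 2, τ=3/2; S=-1+-1246/435·τ+97/174·τ²+457/7830·τ³=-8921/2320

  seg 0: a=-4 b=7531/1740 c=0 d=-2891/15660
  seg 1: a=4 b=-571/870 c=-2891/1740 d=429/1160
  seg 2: a=-1 b=-1246/435 c=97/174 d=457/7830
  seg 3: a=-3 b=1789/870 c=157/145 d=-157/870
S(13/2) = -8921/2320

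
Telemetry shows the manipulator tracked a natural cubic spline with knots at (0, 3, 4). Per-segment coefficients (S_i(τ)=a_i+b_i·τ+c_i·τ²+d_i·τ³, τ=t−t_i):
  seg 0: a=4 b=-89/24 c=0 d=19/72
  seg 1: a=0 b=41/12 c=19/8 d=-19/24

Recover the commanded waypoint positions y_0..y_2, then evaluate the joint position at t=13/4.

y_0=4 y_1=0 y_2=5
S(13/4) = 507/512

y_0 = S_0(0) = a_0 = 4
y_1 = S_1(0) = a_1 = 0
y_2 = S_1(1) = 5
t_q=13/4 is in segment 1 (τ=1/4); S_1(τ)=507/512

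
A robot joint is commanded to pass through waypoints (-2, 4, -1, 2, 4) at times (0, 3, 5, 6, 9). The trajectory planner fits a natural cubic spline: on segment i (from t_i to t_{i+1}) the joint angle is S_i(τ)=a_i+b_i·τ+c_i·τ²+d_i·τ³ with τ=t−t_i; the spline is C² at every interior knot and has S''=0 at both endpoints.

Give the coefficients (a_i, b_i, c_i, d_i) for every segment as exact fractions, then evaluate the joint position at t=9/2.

  seg 0: a=-2 b=49/12 c=0 d=-25/108
  seg 1: a=4 b=-13/6 c=-25/12 d=23/24
  seg 2: a=-1 b=1 c=11/3 d=-5/3
  seg 3: a=2 b=10/3 c=-4/3 d=4/27
S(9/2) = -45/64

Δ: Δ0=2, Δ1=-5/2, Δ2=3, Δ3=2/3
row 1: diag=10, rhs=-27; c'=1/5, d'=-27/10
row 2: denom=6−2·1/5=28/5; d'=(33−2·-27/10)/(28/5)=48/7
row 3: denom=8−1·5/28=219/28; d'=(-14−1·48/7)/(219/28)=-8/3
back: M3=-8/3
back: M2=48/7−5/28·-8/3=22/3
back: M1=-27/10−1/5·22/3=-25/6
M: M0=0, M1=-25/6, M2=22/3, M3=-8/3, M4=0
seg 0: a=-2, c=M0/2=0, d=(M1−M0)/(6·3)=-25/108, b=Δ0−h0·(2M0+M1)/6=49/12
seg 1: a=4, c=M1/2=-25/12, d=(M2−M1)/(6·2)=23/24, b=Δ1−h1·(2M1+M2)/6=-13/6
seg 2: a=-1, c=M2/2=11/3, d=(M3−M2)/(6·1)=-5/3, b=Δ2−h2·(2M2+M3)/6=1
seg 3: a=2, c=M3/2=-4/3, d=(M4−M3)/(6·3)=4/27, b=Δ3−h3·(2M3+M4)/6=10/3
t_q=9/2 → seg 1, τ=3/2; S=4+-13/6·τ+-25/12·τ²+23/24·τ³=-45/64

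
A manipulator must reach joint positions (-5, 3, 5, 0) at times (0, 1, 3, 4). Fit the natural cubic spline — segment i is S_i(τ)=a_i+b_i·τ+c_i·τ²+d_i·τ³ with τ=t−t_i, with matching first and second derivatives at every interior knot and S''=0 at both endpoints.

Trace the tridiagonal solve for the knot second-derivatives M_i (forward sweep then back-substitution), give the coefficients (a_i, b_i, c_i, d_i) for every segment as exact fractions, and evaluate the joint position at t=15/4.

  seg 0: a=-5 b=143/16 c=0 d=-15/16
  seg 1: a=3 b=49/8 c=-45/16 d=1/8
  seg 2: a=5 b=-29/8 c=-33/16 d=11/16
S(15/4) = 1445/1024

Δ: Δ0=8, Δ1=1, Δ2=-5
row 1: diag=6, rhs=-42; c'=1/3, d'=-7
row 2: denom=6−2·1/3=16/3; d'=(-36−2·-7)/(16/3)=-33/8
back: M2=-33/8
back: M1=-7−1/3·-33/8=-45/8
M: M0=0, M1=-45/8, M2=-33/8, M3=0
seg 0: a=-5, c=M0/2=0, d=(M1−M0)/(6·1)=-15/16, b=Δ0−h0·(2M0+M1)/6=143/16
seg 1: a=3, c=M1/2=-45/16, d=(M2−M1)/(6·2)=1/8, b=Δ1−h1·(2M1+M2)/6=49/8
seg 2: a=5, c=M2/2=-33/16, d=(M3−M2)/(6·1)=11/16, b=Δ2−h2·(2M2+M3)/6=-29/8
t_q=15/4 → seg 2, τ=3/4; S=5+-29/8·τ+-33/16·τ²+11/16·τ³=1445/1024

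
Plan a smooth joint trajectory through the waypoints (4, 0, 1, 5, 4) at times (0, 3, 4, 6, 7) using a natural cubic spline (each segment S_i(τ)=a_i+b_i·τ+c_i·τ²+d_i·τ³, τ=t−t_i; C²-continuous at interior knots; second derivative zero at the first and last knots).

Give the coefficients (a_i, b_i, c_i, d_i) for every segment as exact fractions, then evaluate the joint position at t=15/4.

Δ: Δ0=-4/3, Δ1=1, Δ2=2, Δ3=-1
row 1: diag=8, rhs=14; c'=1/8, d'=7/4
row 2: denom=6−1·1/8=47/8; d'=(6−1·7/4)/(47/8)=34/47
row 3: denom=6−2·16/47=250/47; d'=(-18−2·34/47)/(250/47)=-457/125
back: M3=-457/125
back: M2=34/47−16/47·-457/125=246/125
back: M1=7/4−1/8·246/125=188/125
M: M0=0, M1=188/125, M2=246/125, M3=-457/125, M4=0
seg 0: a=4, c=M0/2=0, d=(M1−M0)/(6·3)=94/1125, b=Δ0−h0·(2M0+M1)/6=-782/375
seg 1: a=0, c=M1/2=94/125, d=(M2−M1)/(6·1)=29/375, b=Δ1−h1·(2M1+M2)/6=64/375
seg 2: a=1, c=M2/2=123/125, d=(M3−M2)/(6·2)=-703/1500, b=Δ2−h2·(2M2+M3)/6=143/75
seg 3: a=5, c=M3/2=-457/250, d=(M4−M3)/(6·1)=457/750, b=Δ3−h3·(2M3+M4)/6=82/375
t_q=15/4 → seg 1, τ=3/4; S=0+64/375·τ+94/125·τ²+29/375·τ³=4669/8000

  seg 0: a=4 b=-782/375 c=0 d=94/1125
  seg 1: a=0 b=64/375 c=94/125 d=29/375
  seg 2: a=1 b=143/75 c=123/125 d=-703/1500
  seg 3: a=5 b=82/375 c=-457/250 d=457/750
S(15/4) = 4669/8000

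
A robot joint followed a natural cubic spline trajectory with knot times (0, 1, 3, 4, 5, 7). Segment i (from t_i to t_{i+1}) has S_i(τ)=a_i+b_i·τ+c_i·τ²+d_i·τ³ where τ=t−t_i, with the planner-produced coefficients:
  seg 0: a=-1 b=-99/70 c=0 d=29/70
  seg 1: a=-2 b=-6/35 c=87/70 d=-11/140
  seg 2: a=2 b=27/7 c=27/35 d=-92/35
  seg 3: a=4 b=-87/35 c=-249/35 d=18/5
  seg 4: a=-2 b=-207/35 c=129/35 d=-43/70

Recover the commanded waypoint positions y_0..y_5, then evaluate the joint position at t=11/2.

y_0=-1 y_1=-2 y_2=2 y_3=4 y_4=-2 y_5=-4
S(11/2) = -329/80

y_0 = S_0(0) = a_0 = -1
y_1 = S_1(0) = a_1 = -2
y_2 = S_2(0) = a_2 = 2
y_3 = S_3(0) = a_3 = 4
y_4 = S_4(0) = a_4 = -2
y_5 = S_4(2) = -4
t_q=11/2 is in segment 4 (τ=1/2); S_4(τ)=-329/80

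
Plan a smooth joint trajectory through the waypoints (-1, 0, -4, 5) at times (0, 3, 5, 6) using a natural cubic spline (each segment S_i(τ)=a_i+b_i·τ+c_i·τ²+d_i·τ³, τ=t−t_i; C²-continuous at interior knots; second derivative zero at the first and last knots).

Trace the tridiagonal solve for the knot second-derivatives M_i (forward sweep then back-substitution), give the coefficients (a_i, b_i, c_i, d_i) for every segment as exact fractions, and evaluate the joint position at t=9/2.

Δ: Δ0=1/3, Δ1=-2, Δ2=9
row 1: diag=10, rhs=-14; c'=1/5, d'=-7/5
row 2: denom=6−2·1/5=28/5; d'=(66−2·-7/5)/(28/5)=86/7
back: M2=86/7
back: M1=-7/5−1/5·86/7=-27/7
M: M0=0, M1=-27/7, M2=86/7, M3=0
seg 0: a=-1, c=M0/2=0, d=(M1−M0)/(6·3)=-3/14, b=Δ0−h0·(2M0+M1)/6=95/42
seg 1: a=0, c=M1/2=-27/14, d=(M2−M1)/(6·2)=113/84, b=Δ1−h1·(2M1+M2)/6=-74/21
seg 2: a=-4, c=M2/2=43/7, d=(M3−M2)/(6·1)=-43/21, b=Δ2−h2·(2M2+M3)/6=103/21
t_q=9/2 → seg 1, τ=3/2; S=0+-74/21·τ+-27/14·τ²+113/84·τ³=-1139/224

  seg 0: a=-1 b=95/42 c=0 d=-3/14
  seg 1: a=0 b=-74/21 c=-27/14 d=113/84
  seg 2: a=-4 b=103/21 c=43/7 d=-43/21
S(9/2) = -1139/224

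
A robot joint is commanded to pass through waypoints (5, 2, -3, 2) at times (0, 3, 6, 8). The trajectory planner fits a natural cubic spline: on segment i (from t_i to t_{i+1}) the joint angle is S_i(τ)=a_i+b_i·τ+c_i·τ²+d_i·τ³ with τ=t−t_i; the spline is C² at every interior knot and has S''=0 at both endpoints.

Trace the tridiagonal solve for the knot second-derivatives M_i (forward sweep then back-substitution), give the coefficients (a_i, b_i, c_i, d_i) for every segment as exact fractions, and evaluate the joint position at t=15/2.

Δ: Δ0=-1, Δ1=-5/3, Δ2=5/2
row 1: diag=12, rhs=-4; c'=1/4, d'=-1/3
row 2: denom=10−3·1/4=37/4; d'=(25−3·-1/3)/(37/4)=104/37
back: M2=104/37
back: M1=-1/3−1/4·104/37=-115/111
M: M0=0, M1=-115/111, M2=104/37, M3=0
seg 0: a=5, c=M0/2=0, d=(M1−M0)/(6·3)=-115/1998, b=Δ0−h0·(2M0+M1)/6=-107/222
seg 1: a=2, c=M1/2=-115/222, d=(M2−M1)/(6·3)=427/1998, b=Δ1−h1·(2M1+M2)/6=-226/111
seg 2: a=-3, c=M2/2=52/37, d=(M3−M2)/(6·2)=-26/111, b=Δ2−h2·(2M2+M3)/6=139/222
t_q=15/2 → seg 2, τ=3/2; S=-3+139/222·τ+52/37·τ²+-26/111·τ³=23/74

  seg 0: a=5 b=-107/222 c=0 d=-115/1998
  seg 1: a=2 b=-226/111 c=-115/222 d=427/1998
  seg 2: a=-3 b=139/222 c=52/37 d=-26/111
S(15/2) = 23/74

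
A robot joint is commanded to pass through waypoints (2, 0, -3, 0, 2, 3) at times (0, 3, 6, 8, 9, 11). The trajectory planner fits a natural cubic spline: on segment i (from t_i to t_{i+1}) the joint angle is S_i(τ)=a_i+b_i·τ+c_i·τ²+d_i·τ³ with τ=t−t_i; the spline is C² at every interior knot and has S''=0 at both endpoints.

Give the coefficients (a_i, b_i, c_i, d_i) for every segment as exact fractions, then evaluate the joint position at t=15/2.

  seg 0: a=2 b=-2731/7194 c=0 d=-2065/64746
  seg 1: a=0 b=-4463/3597 c=-2065/7194 d=7927/64746
  seg 2: a=-3 b=2465/7194 c=977/1199 d=-1699/14388
  seg 3: a=0 b=1429/654 c=255/2398 d=-1048/3597
  seg 4: a=2 b=10961/7194 c=-1841/2398 d=1841/14388
S(15/2) = -40331/38368

Δ: Δ0=-2/3, Δ1=-1, Δ2=3/2, Δ3=2, Δ4=1/2
row 1: diag=12, rhs=-2; c'=1/4, d'=-1/6
row 2: denom=10−3·1/4=37/4; d'=(15−3·-1/6)/(37/4)=62/37
row 3: denom=6−2·8/37=206/37; d'=(3−2·62/37)/(206/37)=-13/206
row 4: denom=6−1·37/206=1199/206; d'=(-9−1·-13/206)/(1199/206)=-1841/1199
back: M4=-1841/1199
back: M3=-13/206−37/206·-1841/1199=255/1199
back: M2=62/37−8/37·255/1199=1954/1199
back: M1=-1/6−1/4·1954/1199=-2065/3597
M: M0=0, M1=-2065/3597, M2=1954/1199, M3=255/1199, M4=-1841/1199, M5=0
seg 0: a=2, c=M0/2=0, d=(M1−M0)/(6·3)=-2065/64746, b=Δ0−h0·(2M0+M1)/6=-2731/7194
seg 1: a=0, c=M1/2=-2065/7194, d=(M2−M1)/(6·3)=7927/64746, b=Δ1−h1·(2M1+M2)/6=-4463/3597
seg 2: a=-3, c=M2/2=977/1199, d=(M3−M2)/(6·2)=-1699/14388, b=Δ2−h2·(2M2+M3)/6=2465/7194
seg 3: a=0, c=M3/2=255/2398, d=(M4−M3)/(6·1)=-1048/3597, b=Δ3−h3·(2M3+M4)/6=1429/654
seg 4: a=2, c=M4/2=-1841/2398, d=(M5−M4)/(6·2)=1841/14388, b=Δ4−h4·(2M4+M5)/6=10961/7194
t_q=15/2 → seg 2, τ=3/2; S=-3+2465/7194·τ+977/1199·τ²+-1699/14388·τ³=-40331/38368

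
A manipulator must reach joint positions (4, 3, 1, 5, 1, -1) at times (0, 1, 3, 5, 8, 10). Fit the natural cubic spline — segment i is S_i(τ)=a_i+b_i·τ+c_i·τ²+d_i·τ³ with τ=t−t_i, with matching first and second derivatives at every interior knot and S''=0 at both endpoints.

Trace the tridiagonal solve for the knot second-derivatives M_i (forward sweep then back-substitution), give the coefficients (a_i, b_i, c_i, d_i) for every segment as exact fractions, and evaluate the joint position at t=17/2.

Δ: Δ0=-1, Δ1=-1, Δ2=2, Δ3=-4/3, Δ4=-1
row 1: diag=6, rhs=0; c'=1/3, d'=0
row 2: denom=8−2·1/3=22/3; d'=(18−2·0)/(22/3)=27/11
row 3: denom=10−2·3/11=104/11; d'=(-20−2·27/11)/(104/11)=-137/52
row 4: denom=10−3·33/104=941/104; d'=(2−3·-137/52)/(941/104)=1030/941
back: M4=1030/941
back: M3=-137/52−33/104·1030/941=-2806/941
back: M2=27/11−3/11·-2806/941=3075/941
back: M1=0−1/3·3075/941=-1025/941
M: M0=0, M1=-1025/941, M2=3075/941, M3=-2806/941, M4=1030/941, M5=0
seg 0: a=4, c=M0/2=0, d=(M1−M0)/(6·1)=-1025/5646, b=Δ0−h0·(2M0+M1)/6=-4621/5646
seg 1: a=3, c=M1/2=-1025/1882, d=(M2−M1)/(6·2)=1025/2823, b=Δ1−h1·(2M1+M2)/6=-3848/2823
seg 2: a=1, c=M2/2=3075/1882, d=(M3−M2)/(6·2)=-5881/11292, b=Δ2−h2·(2M2+M3)/6=2302/2823
seg 3: a=5, c=M3/2=-1403/941, d=(M4−M3)/(6·3)=1918/8469, b=Δ3−h3·(2M3+M4)/6=3109/2823
seg 4: a=1, c=M4/2=515/941, d=(M5−M4)/(6·2)=-515/5646, b=Δ4−h4·(2M4+M5)/6=-4883/2823
t_q=17/2 → seg 4, τ=1/2; S=1+-4883/2823·τ+515/941·τ²+-515/5646·τ³=3923/15056

  seg 0: a=4 b=-4621/5646 c=0 d=-1025/5646
  seg 1: a=3 b=-3848/2823 c=-1025/1882 d=1025/2823
  seg 2: a=1 b=2302/2823 c=3075/1882 d=-5881/11292
  seg 3: a=5 b=3109/2823 c=-1403/941 d=1918/8469
  seg 4: a=1 b=-4883/2823 c=515/941 d=-515/5646
S(17/2) = 3923/15056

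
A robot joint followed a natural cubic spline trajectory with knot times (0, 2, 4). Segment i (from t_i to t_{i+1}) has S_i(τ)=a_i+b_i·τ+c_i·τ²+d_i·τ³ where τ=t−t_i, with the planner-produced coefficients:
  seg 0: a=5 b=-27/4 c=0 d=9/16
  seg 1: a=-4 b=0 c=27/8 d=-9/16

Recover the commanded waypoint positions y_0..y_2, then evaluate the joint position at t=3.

y_0=5 y_1=-4 y_2=5
S(3) = -19/16

y_0 = S_0(0) = a_0 = 5
y_1 = S_1(0) = a_1 = -4
y_2 = S_1(2) = 5
t_q=3 is in segment 1 (τ=1); S_1(τ)=-19/16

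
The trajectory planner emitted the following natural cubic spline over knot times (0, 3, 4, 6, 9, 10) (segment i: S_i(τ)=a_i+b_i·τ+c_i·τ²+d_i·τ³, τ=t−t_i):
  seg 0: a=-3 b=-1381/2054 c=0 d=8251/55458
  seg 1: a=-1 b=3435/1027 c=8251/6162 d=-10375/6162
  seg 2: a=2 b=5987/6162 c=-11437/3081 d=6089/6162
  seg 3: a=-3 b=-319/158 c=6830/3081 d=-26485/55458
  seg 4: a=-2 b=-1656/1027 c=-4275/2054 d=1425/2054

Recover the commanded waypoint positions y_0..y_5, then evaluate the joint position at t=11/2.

y_0=-3 y_1=-1 y_2=2 y_3=-3 y_4=-2 y_5=-5
S(11/2) = -25631/16432

y_0 = S_0(0) = a_0 = -3
y_1 = S_1(0) = a_1 = -1
y_2 = S_2(0) = a_2 = 2
y_3 = S_3(0) = a_3 = -3
y_4 = S_4(0) = a_4 = -2
y_5 = S_4(1) = -5
t_q=11/2 is in segment 2 (τ=3/2); S_2(τ)=-25631/16432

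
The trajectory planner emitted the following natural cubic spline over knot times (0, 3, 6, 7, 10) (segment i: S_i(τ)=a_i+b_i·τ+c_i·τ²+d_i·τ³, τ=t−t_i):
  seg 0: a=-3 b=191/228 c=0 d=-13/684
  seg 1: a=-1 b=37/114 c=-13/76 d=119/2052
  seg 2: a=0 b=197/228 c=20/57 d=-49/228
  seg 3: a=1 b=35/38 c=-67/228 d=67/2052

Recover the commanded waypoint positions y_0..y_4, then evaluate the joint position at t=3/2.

y_0=-3 y_1=-1 y_2=0 y_3=1 y_4=2
S(3/2) = -1099/608

y_0 = S_0(0) = a_0 = -3
y_1 = S_1(0) = a_1 = -1
y_2 = S_2(0) = a_2 = 0
y_3 = S_3(0) = a_3 = 1
y_4 = S_3(3) = 2
t_q=3/2 is in segment 0 (τ=3/2); S_0(τ)=-1099/608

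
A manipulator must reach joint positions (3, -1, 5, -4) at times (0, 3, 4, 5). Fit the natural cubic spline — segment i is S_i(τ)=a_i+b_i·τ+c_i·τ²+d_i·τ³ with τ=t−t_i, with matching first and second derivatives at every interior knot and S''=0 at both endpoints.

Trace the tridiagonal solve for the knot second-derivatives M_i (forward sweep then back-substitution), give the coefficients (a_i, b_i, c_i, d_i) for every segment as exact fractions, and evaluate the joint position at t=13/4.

Δ: Δ0=-4/3, Δ1=6, Δ2=-9
row 1: diag=8, rhs=44; c'=1/8, d'=11/2
row 2: denom=4−1·1/8=31/8; d'=(-90−1·11/2)/(31/8)=-764/31
back: M2=-764/31
back: M1=11/2−1/8·-764/31=266/31
M: M0=0, M1=266/31, M2=-764/31, M3=0
seg 0: a=3, c=M0/2=0, d=(M1−M0)/(6·3)=133/279, b=Δ0−h0·(2M0+M1)/6=-523/93
seg 1: a=-1, c=M1/2=133/31, d=(M2−M1)/(6·1)=-515/93, b=Δ1−h1·(2M1+M2)/6=674/93
seg 2: a=5, c=M2/2=-382/31, d=(M3−M2)/(6·1)=382/93, b=Δ2−h2·(2M2+M3)/6=-73/93
t_q=13/4 → seg 1, τ=1/4; S=-1+674/93·τ+133/31·τ²+-515/93·τ³=1971/1984

  seg 0: a=3 b=-523/93 c=0 d=133/279
  seg 1: a=-1 b=674/93 c=133/31 d=-515/93
  seg 2: a=5 b=-73/93 c=-382/31 d=382/93
S(13/4) = 1971/1984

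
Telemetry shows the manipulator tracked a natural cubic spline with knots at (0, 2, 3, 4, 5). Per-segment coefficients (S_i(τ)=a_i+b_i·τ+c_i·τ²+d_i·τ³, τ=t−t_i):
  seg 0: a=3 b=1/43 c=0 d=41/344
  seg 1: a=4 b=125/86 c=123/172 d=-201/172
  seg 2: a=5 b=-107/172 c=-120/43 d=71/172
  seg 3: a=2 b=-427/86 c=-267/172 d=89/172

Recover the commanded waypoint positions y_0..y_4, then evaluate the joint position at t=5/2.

y_0=3 y_1=4 y_2=5 y_3=2 y_4=-4
S(5/2) = 6549/1376

y_0 = S_0(0) = a_0 = 3
y_1 = S_1(0) = a_1 = 4
y_2 = S_2(0) = a_2 = 5
y_3 = S_3(0) = a_3 = 2
y_4 = S_3(1) = -4
t_q=5/2 is in segment 1 (τ=1/2); S_1(τ)=6549/1376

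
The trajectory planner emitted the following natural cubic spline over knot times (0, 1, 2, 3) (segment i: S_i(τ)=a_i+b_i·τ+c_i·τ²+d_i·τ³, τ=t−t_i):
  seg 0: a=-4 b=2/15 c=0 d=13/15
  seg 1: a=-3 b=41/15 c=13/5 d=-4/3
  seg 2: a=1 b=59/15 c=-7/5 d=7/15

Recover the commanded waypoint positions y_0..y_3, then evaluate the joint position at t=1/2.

y_0 = S_0(0) = a_0 = -4
y_1 = S_1(0) = a_1 = -3
y_2 = S_2(0) = a_2 = 1
y_3 = S_2(1) = 4
t_q=1/2 is in segment 0 (τ=1/2); S_0(τ)=-153/40

y_0=-4 y_1=-3 y_2=1 y_3=4
S(1/2) = -153/40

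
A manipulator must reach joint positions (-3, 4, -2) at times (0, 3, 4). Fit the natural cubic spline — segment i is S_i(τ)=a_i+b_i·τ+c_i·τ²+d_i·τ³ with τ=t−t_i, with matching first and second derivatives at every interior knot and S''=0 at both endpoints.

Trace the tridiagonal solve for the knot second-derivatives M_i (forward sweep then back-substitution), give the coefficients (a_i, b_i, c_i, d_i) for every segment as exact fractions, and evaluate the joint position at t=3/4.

Δ: Δ0=7/3, Δ1=-6
row 1: diag=8, rhs=-50; c'=1/8, d'=-25/4
back: M1=-25/4
M: M0=0, M1=-25/4, M2=0
seg 0: a=-3, c=M0/2=0, d=(M1−M0)/(6·3)=-25/72, b=Δ0−h0·(2M0+M1)/6=131/24
seg 1: a=4, c=M1/2=-25/8, d=(M2−M1)/(6·1)=25/24, b=Δ1−h1·(2M1+M2)/6=-47/12
t_q=3/4 → seg 0, τ=3/4; S=-3+131/24·τ+0·τ²+-25/72·τ³=485/512

  seg 0: a=-3 b=131/24 c=0 d=-25/72
  seg 1: a=4 b=-47/12 c=-25/8 d=25/24
S(3/4) = 485/512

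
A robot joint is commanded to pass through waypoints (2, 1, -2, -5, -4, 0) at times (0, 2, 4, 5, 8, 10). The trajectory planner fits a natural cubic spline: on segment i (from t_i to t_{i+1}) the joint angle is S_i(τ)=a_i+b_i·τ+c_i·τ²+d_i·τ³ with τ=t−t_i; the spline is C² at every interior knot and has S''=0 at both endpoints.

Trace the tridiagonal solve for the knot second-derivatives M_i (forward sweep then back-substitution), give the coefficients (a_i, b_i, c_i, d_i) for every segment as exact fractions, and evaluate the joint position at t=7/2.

Δ: Δ0=-1/2, Δ1=-3/2, Δ2=-3, Δ3=1/3, Δ4=2
row 1: diag=8, rhs=-6; c'=1/4, d'=-3/4
row 2: denom=6−2·1/4=11/2; d'=(-9−2·-3/4)/(11/2)=-15/11
row 3: denom=8−1·2/11=86/11; d'=(20−1·-15/11)/(86/11)=235/86
row 4: denom=10−3·33/86=761/86; d'=(10−3·235/86)/(761/86)=155/761
back: M4=155/761
back: M3=235/86−33/86·155/761=2020/761
back: M2=-15/11−2/11·2020/761=-1405/761
back: M1=-3/4−1/4·-1405/761=-439/1522
M: M0=0, M1=-439/1522, M2=-1405/761, M3=2020/761, M4=155/761, M5=0
seg 0: a=2, c=M0/2=0, d=(M1−M0)/(6·2)=-439/18264, b=Δ0−h0·(2M0+M1)/6=-922/2283
seg 1: a=1, c=M1/2=-439/3044, d=(M2−M1)/(6·2)=-2371/18264, b=Δ1−h1·(2M1+M2)/6=-3161/4566
seg 2: a=-2, c=M2/2=-1405/1522, d=(M3−M2)/(6·1)=3425/4566, b=Δ2−h2·(2M2+M3)/6=-6454/2283
seg 3: a=-5, c=M3/2=1010/761, d=(M4−M3)/(6·3)=-1865/13698, b=Δ3−h3·(2M3+M4)/6=-11063/4566
seg 4: a=-4, c=M4/2=155/1522, d=(M5−M4)/(6·2)=-155/9132, b=Δ4−h4·(2M4+M5)/6=4256/2283
t_q=7/2 → seg 1, τ=3/2; S=1+-3161/4566·τ+-439/3044·τ²+-2371/18264·τ³=-39015/48704

  seg 0: a=2 b=-922/2283 c=0 d=-439/18264
  seg 1: a=1 b=-3161/4566 c=-439/3044 d=-2371/18264
  seg 2: a=-2 b=-6454/2283 c=-1405/1522 d=3425/4566
  seg 3: a=-5 b=-11063/4566 c=1010/761 d=-1865/13698
  seg 4: a=-4 b=4256/2283 c=155/1522 d=-155/9132
S(7/2) = -39015/48704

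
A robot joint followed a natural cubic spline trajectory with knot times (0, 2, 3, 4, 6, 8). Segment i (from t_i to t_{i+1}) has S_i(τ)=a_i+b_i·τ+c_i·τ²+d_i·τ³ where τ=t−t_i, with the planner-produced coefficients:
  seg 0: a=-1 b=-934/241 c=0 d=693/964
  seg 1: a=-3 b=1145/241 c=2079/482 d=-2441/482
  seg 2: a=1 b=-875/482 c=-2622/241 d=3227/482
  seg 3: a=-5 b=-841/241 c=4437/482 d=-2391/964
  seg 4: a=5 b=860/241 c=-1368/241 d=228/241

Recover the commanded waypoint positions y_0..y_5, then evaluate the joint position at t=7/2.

y_0 = S_0(0) = a_0 = -1
y_1 = S_1(0) = a_1 = -3
y_2 = S_2(0) = a_2 = 1
y_3 = S_3(0) = a_3 = -5
y_4 = S_4(0) = a_4 = 5
y_5 = S_4(2) = -3
t_q=7/2 is in segment 2 (τ=1/2); S_2(τ)=-6905/3856

y_0=-1 y_1=-3 y_2=1 y_3=-5 y_4=5 y_5=-3
S(7/2) = -6905/3856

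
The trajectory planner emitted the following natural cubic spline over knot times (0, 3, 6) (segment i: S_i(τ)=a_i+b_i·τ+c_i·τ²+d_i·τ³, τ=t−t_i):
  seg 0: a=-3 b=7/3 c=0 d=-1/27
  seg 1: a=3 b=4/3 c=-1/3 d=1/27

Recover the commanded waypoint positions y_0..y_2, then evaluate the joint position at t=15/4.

y_0 = S_0(0) = a_0 = -3
y_1 = S_1(0) = a_1 = 3
y_2 = S_1(3) = 5
t_q=15/4 is in segment 1 (τ=3/4); S_1(τ)=245/64

y_0=-3 y_1=3 y_2=5
S(15/4) = 245/64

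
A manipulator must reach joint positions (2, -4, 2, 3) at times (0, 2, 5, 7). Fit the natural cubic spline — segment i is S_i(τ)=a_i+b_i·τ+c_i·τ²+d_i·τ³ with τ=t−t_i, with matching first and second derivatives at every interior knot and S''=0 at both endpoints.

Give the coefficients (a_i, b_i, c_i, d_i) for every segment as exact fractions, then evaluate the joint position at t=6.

  seg 0: a=2 b=-382/91 c=0 d=109/364
  seg 1: a=-4 b=-55/91 c=327/182 d=-13/42
  seg 2: a=2 b=331/182 c=-90/91 d=15/91
S(6) = 545/182

Δ: Δ0=-3, Δ1=2, Δ2=1/2
row 1: diag=10, rhs=30; c'=3/10, d'=3
row 2: denom=10−3·3/10=91/10; d'=(-9−3·3)/(91/10)=-180/91
back: M2=-180/91
back: M1=3−3/10·-180/91=327/91
M: M0=0, M1=327/91, M2=-180/91, M3=0
seg 0: a=2, c=M0/2=0, d=(M1−M0)/(6·2)=109/364, b=Δ0−h0·(2M0+M1)/6=-382/91
seg 1: a=-4, c=M1/2=327/182, d=(M2−M1)/(6·3)=-13/42, b=Δ1−h1·(2M1+M2)/6=-55/91
seg 2: a=2, c=M2/2=-90/91, d=(M3−M2)/(6·2)=15/91, b=Δ2−h2·(2M2+M3)/6=331/182
t_q=6 → seg 2, τ=1; S=2+331/182·τ+-90/91·τ²+15/91·τ³=545/182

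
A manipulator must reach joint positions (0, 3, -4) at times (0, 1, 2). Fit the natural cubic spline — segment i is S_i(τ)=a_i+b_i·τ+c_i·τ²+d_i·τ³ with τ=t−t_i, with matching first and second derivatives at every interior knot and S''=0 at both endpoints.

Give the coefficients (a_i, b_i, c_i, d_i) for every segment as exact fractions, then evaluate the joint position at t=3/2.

Δ: Δ0=3, Δ1=-7
row 1: diag=4, rhs=-60; c'=1/4, d'=-15
back: M1=-15
M: M0=0, M1=-15, M2=0
seg 0: a=0, c=M0/2=0, d=(M1−M0)/(6·1)=-5/2, b=Δ0−h0·(2M0+M1)/6=11/2
seg 1: a=3, c=M1/2=-15/2, d=(M2−M1)/(6·1)=5/2, b=Δ1−h1·(2M1+M2)/6=-2
t_q=3/2 → seg 1, τ=1/2; S=3+-2·τ+-15/2·τ²+5/2·τ³=7/16

  seg 0: a=0 b=11/2 c=0 d=-5/2
  seg 1: a=3 b=-2 c=-15/2 d=5/2
S(3/2) = 7/16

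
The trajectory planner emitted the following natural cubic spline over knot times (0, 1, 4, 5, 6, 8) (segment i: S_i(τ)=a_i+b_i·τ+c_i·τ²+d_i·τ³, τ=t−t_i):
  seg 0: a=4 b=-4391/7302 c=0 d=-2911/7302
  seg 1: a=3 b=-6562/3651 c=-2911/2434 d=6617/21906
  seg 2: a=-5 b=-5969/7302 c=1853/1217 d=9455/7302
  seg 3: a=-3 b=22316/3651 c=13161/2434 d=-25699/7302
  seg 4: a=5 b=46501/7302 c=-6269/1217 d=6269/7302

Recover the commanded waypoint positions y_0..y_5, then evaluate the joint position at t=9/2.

y_0 = S_0(0) = a_0 = 4
y_1 = S_1(0) = a_1 = 3
y_2 = S_2(0) = a_2 = -5
y_3 = S_3(0) = a_3 = -3
y_4 = S_4(0) = a_4 = 5
y_5 = S_4(2) = 4
t_q=9/2 is in segment 2 (τ=1/2); S_2(τ)=-94755/19472

y_0=4 y_1=3 y_2=-5 y_3=-3 y_4=5 y_5=4
S(9/2) = -94755/19472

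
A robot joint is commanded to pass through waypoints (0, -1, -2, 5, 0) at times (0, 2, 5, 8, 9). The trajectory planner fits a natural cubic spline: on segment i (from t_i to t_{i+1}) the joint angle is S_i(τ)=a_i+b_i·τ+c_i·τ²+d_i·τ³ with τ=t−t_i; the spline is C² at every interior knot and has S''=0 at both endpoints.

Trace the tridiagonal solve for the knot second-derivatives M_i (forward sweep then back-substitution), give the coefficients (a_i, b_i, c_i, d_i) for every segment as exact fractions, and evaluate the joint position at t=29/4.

  seg 0: a=0 b=-4/19 c=0 d=-11/152
  seg 1: a=-1 b=-41/38 c=-33/76 d=467/2052
  seg 2: a=-2 b=187/76 c=92/57 d=-1133/2052
  seg 3: a=5 b=-105/38 c=-255/76 d=85/76
S(29/4) = 1387/256

Δ: Δ0=-1/2, Δ1=-1/3, Δ2=7/3, Δ3=-5
row 1: diag=10, rhs=1; c'=3/10, d'=1/10
row 2: denom=12−3·3/10=111/10; d'=(16−3·1/10)/(111/10)=157/111
row 3: denom=8−3·10/37=266/37; d'=(-44−3·157/111)/(266/37)=-255/38
back: M3=-255/38
back: M2=157/111−10/37·-255/38=184/57
back: M1=1/10−3/10·184/57=-33/38
M: M0=0, M1=-33/38, M2=184/57, M3=-255/38, M4=0
seg 0: a=0, c=M0/2=0, d=(M1−M0)/(6·2)=-11/152, b=Δ0−h0·(2M0+M1)/6=-4/19
seg 1: a=-1, c=M1/2=-33/76, d=(M2−M1)/(6·3)=467/2052, b=Δ1−h1·(2M1+M2)/6=-41/38
seg 2: a=-2, c=M2/2=92/57, d=(M3−M2)/(6·3)=-1133/2052, b=Δ2−h2·(2M2+M3)/6=187/76
seg 3: a=5, c=M3/2=-255/76, d=(M4−M3)/(6·1)=85/76, b=Δ3−h3·(2M3+M4)/6=-105/38
t_q=29/4 → seg 2, τ=9/4; S=-2+187/76·τ+92/57·τ²+-1133/2052·τ³=1387/256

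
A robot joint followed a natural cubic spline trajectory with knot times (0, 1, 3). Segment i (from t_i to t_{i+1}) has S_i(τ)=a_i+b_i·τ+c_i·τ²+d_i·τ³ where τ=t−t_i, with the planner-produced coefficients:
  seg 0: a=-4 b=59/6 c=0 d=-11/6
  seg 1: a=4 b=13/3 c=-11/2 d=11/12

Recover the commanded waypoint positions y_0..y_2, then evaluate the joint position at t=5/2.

y_0 = S_0(0) = a_0 = -4
y_1 = S_1(0) = a_1 = 4
y_2 = S_1(2) = -2
t_q=5/2 is in segment 1 (τ=3/2); S_1(τ)=39/32

y_0=-4 y_1=4 y_2=-2
S(5/2) = 39/32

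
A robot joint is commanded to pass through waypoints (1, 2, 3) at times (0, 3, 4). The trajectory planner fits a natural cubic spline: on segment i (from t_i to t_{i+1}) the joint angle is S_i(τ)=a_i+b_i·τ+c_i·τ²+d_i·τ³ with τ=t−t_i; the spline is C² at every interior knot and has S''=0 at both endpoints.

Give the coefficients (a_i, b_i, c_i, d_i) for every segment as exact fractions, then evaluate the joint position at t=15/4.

  seg 0: a=1 b=1/12 c=0 d=1/36
  seg 1: a=2 b=5/6 c=1/4 d=-1/12
S(15/4) = 699/256

Δ: Δ0=1/3, Δ1=1
row 1: diag=8, rhs=4; c'=1/8, d'=1/2
back: M1=1/2
M: M0=0, M1=1/2, M2=0
seg 0: a=1, c=M0/2=0, d=(M1−M0)/(6·3)=1/36, b=Δ0−h0·(2M0+M1)/6=1/12
seg 1: a=2, c=M1/2=1/4, d=(M2−M1)/(6·1)=-1/12, b=Δ1−h1·(2M1+M2)/6=5/6
t_q=15/4 → seg 1, τ=3/4; S=2+5/6·τ+1/4·τ²+-1/12·τ³=699/256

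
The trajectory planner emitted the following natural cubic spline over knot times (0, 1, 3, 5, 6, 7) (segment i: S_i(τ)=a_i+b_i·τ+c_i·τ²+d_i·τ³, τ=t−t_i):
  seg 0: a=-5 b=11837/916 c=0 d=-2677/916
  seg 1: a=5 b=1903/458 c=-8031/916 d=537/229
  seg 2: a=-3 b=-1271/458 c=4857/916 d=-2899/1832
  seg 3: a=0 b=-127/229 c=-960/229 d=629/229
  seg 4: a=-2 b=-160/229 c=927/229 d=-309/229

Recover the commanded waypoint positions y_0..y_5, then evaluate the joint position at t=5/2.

y_0=-5 y_1=5 y_2=-3 y_3=0 y_4=-2 y_5=0
S(5/2) = -2125/3664

y_0 = S_0(0) = a_0 = -5
y_1 = S_1(0) = a_1 = 5
y_2 = S_2(0) = a_2 = -3
y_3 = S_3(0) = a_3 = 0
y_4 = S_4(0) = a_4 = -2
y_5 = S_4(1) = 0
t_q=5/2 is in segment 1 (τ=3/2); S_1(τ)=-2125/3664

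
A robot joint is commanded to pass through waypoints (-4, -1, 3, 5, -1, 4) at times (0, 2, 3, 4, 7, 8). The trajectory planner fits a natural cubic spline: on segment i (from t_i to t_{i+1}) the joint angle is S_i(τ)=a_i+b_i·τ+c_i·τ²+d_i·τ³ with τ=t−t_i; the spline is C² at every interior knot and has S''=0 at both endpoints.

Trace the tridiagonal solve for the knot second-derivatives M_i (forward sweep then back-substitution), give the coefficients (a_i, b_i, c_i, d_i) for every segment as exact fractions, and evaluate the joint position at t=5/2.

  seg 0: a=-4 b=1303/2434 c=0 d=587/2434
  seg 1: a=-1 b=8347/2434 c=1761/1217 d=-2133/2434
  seg 2: a=3 b=4496/1217 c=-2877/2434 d=-1247/2434
  seg 3: a=5 b=-503/2434 c=-3309/1217 d=1721/2434
  seg 4: a=-1 b=3128/1217 c=8871/2434 d=-2957/2434
S(5/2) = 18827/19472

Δ: Δ0=3/2, Δ1=4, Δ2=2, Δ3=-2, Δ4=5
row 1: diag=6, rhs=15; c'=1/6, d'=5/2
row 2: denom=4−1·1/6=23/6; d'=(-12−1·5/2)/(23/6)=-87/23
row 3: denom=8−1·6/23=178/23; d'=(-24−1·-87/23)/(178/23)=-465/178
row 4: denom=8−3·69/178=1217/178; d'=(42−3·-465/178)/(1217/178)=8871/1217
back: M4=8871/1217
back: M3=-465/178−69/178·8871/1217=-6618/1217
back: M2=-87/23−6/23·-6618/1217=-2877/1217
back: M1=5/2−1/6·-2877/1217=3522/1217
M: M0=0, M1=3522/1217, M2=-2877/1217, M3=-6618/1217, M4=8871/1217, M5=0
seg 0: a=-4, c=M0/2=0, d=(M1−M0)/(6·2)=587/2434, b=Δ0−h0·(2M0+M1)/6=1303/2434
seg 1: a=-1, c=M1/2=1761/1217, d=(M2−M1)/(6·1)=-2133/2434, b=Δ1−h1·(2M1+M2)/6=8347/2434
seg 2: a=3, c=M2/2=-2877/2434, d=(M3−M2)/(6·1)=-1247/2434, b=Δ2−h2·(2M2+M3)/6=4496/1217
seg 3: a=5, c=M3/2=-3309/1217, d=(M4−M3)/(6·3)=1721/2434, b=Δ3−h3·(2M3+M4)/6=-503/2434
seg 4: a=-1, c=M4/2=8871/2434, d=(M5−M4)/(6·1)=-2957/2434, b=Δ4−h4·(2M4+M5)/6=3128/1217
t_q=5/2 → seg 1, τ=1/2; S=-1+8347/2434·τ+1761/1217·τ²+-2133/2434·τ³=18827/19472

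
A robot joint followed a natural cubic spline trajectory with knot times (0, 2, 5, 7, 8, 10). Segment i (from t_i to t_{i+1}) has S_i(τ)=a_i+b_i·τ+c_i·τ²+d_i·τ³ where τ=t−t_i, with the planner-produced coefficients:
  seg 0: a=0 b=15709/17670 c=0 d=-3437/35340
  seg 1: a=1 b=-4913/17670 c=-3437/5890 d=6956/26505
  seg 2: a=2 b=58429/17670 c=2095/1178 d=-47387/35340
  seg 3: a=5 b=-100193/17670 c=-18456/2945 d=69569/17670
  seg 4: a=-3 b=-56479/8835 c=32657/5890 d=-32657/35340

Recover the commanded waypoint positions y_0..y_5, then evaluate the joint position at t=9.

y_0=0 y_1=1 y_2=2 y_3=5 y_4=-3 y_5=-1
S(9) = -56217/11780

y_0 = S_0(0) = a_0 = 0
y_1 = S_1(0) = a_1 = 1
y_2 = S_2(0) = a_2 = 2
y_3 = S_3(0) = a_3 = 5
y_4 = S_4(0) = a_4 = -3
y_5 = S_4(2) = -1
t_q=9 is in segment 4 (τ=1); S_4(τ)=-56217/11780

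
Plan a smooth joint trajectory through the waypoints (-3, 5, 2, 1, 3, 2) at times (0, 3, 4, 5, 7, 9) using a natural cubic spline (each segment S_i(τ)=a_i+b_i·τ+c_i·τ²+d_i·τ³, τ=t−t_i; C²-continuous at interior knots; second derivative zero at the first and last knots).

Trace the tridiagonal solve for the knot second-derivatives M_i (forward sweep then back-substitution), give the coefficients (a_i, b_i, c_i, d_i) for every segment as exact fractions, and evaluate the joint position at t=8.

Δ: Δ0=8/3, Δ1=-3, Δ2=-1, Δ3=1, Δ4=-1/2
row 1: diag=8, rhs=-34; c'=1/8, d'=-17/4
row 2: denom=4−1·1/8=31/8; d'=(12−1·-17/4)/(31/8)=130/31
row 3: denom=6−1·8/31=178/31; d'=(12−1·130/31)/(178/31)=121/89
row 4: denom=8−2·31/89=650/89; d'=(-9−2·121/89)/(650/89)=-1043/650
back: M4=-1043/650
back: M3=121/89−31/89·-1043/650=1247/650
back: M2=130/31−8/31·1247/650=1202/325
back: M1=-17/4−1/8·1202/325=-3063/650
M: M0=0, M1=-3063/650, M2=1202/325, M3=1247/650, M4=-1043/650, M5=0
seg 0: a=-3, c=M0/2=0, d=(M1−M0)/(6·3)=-1021/3900, b=Δ0−h0·(2M0+M1)/6=19589/3900
seg 1: a=5, c=M1/2=-3063/1300, d=(M2−M1)/(6·1)=5467/3900, b=Δ1−h1·(2M1+M2)/6=-3989/1950
seg 2: a=2, c=M2/2=601/325, d=(M3−M2)/(6·1)=-89/300, b=Δ2−h2·(2M2+M3)/6=-1991/780
seg 3: a=1, c=M3/2=1247/1300, d=(M4−M3)/(6·2)=-229/780, b=Δ3−h3·(2M3+M4)/6=499/1950
seg 4: a=3, c=M4/2=-1043/1300, d=(M5−M4)/(6·2)=1043/7800, b=Δ4−h4·(2M4+M5)/6=1111/1950
t_q=8 → seg 4, τ=1; S=3+1111/1950·τ+-1043/1300·τ²+1043/7800·τ³=7543/2600

  seg 0: a=-3 b=19589/3900 c=0 d=-1021/3900
  seg 1: a=5 b=-3989/1950 c=-3063/1300 d=5467/3900
  seg 2: a=2 b=-1991/780 c=601/325 d=-89/300
  seg 3: a=1 b=499/1950 c=1247/1300 d=-229/780
  seg 4: a=3 b=1111/1950 c=-1043/1300 d=1043/7800
S(8) = 7543/2600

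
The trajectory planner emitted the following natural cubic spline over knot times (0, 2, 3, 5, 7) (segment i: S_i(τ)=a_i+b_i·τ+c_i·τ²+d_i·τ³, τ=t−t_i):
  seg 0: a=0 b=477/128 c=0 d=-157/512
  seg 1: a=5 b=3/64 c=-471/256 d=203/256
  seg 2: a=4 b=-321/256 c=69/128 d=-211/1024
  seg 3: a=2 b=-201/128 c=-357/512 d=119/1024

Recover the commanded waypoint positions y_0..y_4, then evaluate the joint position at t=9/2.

y_0 = S_0(0) = a_0 = 0
y_1 = S_1(0) = a_1 = 5
y_2 = S_2(0) = a_2 = 4
y_3 = S_3(0) = a_3 = 2
y_4 = S_3(2) = -3
t_q=9/2 is in segment 2 (τ=3/2); S_2(τ)=21599/8192

y_0=0 y_1=5 y_2=4 y_3=2 y_4=-3
S(9/2) = 21599/8192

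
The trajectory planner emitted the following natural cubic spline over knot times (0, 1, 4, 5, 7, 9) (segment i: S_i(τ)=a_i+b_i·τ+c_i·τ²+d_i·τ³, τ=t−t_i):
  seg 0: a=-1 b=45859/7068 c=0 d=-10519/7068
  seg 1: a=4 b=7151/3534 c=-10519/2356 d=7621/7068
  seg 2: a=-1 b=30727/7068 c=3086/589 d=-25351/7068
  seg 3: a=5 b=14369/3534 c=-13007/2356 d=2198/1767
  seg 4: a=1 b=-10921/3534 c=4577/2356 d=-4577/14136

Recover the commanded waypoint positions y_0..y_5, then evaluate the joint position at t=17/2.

y_0 = S_0(0) = a_0 = -1
y_1 = S_1(0) = a_1 = 4
y_2 = S_2(0) = a_2 = -1
y_3 = S_3(0) = a_3 = 5
y_4 = S_4(0) = a_4 = 1
y_5 = S_4(2) = 0
t_q=17/2 is in segment 4 (τ=3/2); S_4(τ)=-13461/37696

y_0=-1 y_1=4 y_2=-1 y_3=5 y_4=1 y_5=0
S(17/2) = -13461/37696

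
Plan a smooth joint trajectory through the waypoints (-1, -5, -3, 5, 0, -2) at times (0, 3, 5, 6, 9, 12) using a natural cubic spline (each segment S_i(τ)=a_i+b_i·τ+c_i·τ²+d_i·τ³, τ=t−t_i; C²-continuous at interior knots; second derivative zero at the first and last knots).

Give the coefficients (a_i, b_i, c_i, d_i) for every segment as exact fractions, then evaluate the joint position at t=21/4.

  seg 0: a=-1 b=-923/792 c=0 d=-133/7128
  seg 1: a=-5 b=-661/396 c=-133/792 d=595/792
  seg 2: a=-3 b=881/132 c=3437/792 d=-217/72
  seg 3: a=5 b=4999/792 c=-931/198 d=4853/7128
  seg 4: a=0 b=-1393/396 c=1129/792 d=-1129/7128
S(21/4) = -18709/16896

Δ: Δ0=-4/3, Δ1=1, Δ2=8, Δ3=-5/3, Δ4=-2/3
row 1: diag=10, rhs=14; c'=1/5, d'=7/5
row 2: denom=6−2·1/5=28/5; d'=(42−2·7/5)/(28/5)=7
row 3: denom=8−1·5/28=219/28; d'=(-58−1·7)/(219/28)=-1820/219
row 4: denom=12−3·28/73=792/73; d'=(6−3·-1820/219)/(792/73)=1129/396
back: M4=1129/396
back: M3=-1820/219−28/73·1129/396=-931/99
back: M2=7−5/28·-931/99=3437/396
back: M1=7/5−1/5·3437/396=-133/396
M: M0=0, M1=-133/396, M2=3437/396, M3=-931/99, M4=1129/396, M5=0
seg 0: a=-1, c=M0/2=0, d=(M1−M0)/(6·3)=-133/7128, b=Δ0−h0·(2M0+M1)/6=-923/792
seg 1: a=-5, c=M1/2=-133/792, d=(M2−M1)/(6·2)=595/792, b=Δ1−h1·(2M1+M2)/6=-661/396
seg 2: a=-3, c=M2/2=3437/792, d=(M3−M2)/(6·1)=-217/72, b=Δ2−h2·(2M2+M3)/6=881/132
seg 3: a=5, c=M3/2=-931/198, d=(M4−M3)/(6·3)=4853/7128, b=Δ3−h3·(2M3+M4)/6=4999/792
seg 4: a=0, c=M4/2=1129/792, d=(M5−M4)/(6·3)=-1129/7128, b=Δ4−h4·(2M4+M5)/6=-1393/396
t_q=21/4 → seg 2, τ=1/4; S=-3+881/132·τ+3437/792·τ²+-217/72·τ³=-18709/16896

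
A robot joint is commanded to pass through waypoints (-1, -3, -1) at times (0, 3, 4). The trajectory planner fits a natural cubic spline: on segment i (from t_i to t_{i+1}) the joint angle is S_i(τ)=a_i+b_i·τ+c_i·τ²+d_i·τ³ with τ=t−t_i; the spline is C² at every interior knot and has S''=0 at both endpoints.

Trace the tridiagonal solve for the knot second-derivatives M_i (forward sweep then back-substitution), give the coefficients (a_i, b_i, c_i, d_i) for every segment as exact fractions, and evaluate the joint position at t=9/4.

  seg 0: a=-1 b=-5/3 c=0 d=1/9
  seg 1: a=-3 b=4/3 c=1 d=-1/3
S(9/4) = -223/64

Δ: Δ0=-2/3, Δ1=2
row 1: diag=8, rhs=16; c'=1/8, d'=2
back: M1=2
M: M0=0, M1=2, M2=0
seg 0: a=-1, c=M0/2=0, d=(M1−M0)/(6·3)=1/9, b=Δ0−h0·(2M0+M1)/6=-5/3
seg 1: a=-3, c=M1/2=1, d=(M2−M1)/(6·1)=-1/3, b=Δ1−h1·(2M1+M2)/6=4/3
t_q=9/4 → seg 0, τ=9/4; S=-1+-5/3·τ+0·τ²+1/9·τ³=-223/64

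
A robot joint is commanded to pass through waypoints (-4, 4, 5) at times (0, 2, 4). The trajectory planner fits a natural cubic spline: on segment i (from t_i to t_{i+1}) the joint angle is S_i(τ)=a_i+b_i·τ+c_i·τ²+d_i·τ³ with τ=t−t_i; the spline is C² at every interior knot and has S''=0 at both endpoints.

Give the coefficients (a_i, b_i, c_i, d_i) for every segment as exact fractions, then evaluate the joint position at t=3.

Δ: Δ0=4, Δ1=1/2
row 1: diag=8, rhs=-21; c'=1/4, d'=-21/8
back: M1=-21/8
M: M0=0, M1=-21/8, M2=0
seg 0: a=-4, c=M0/2=0, d=(M1−M0)/(6·2)=-7/32, b=Δ0−h0·(2M0+M1)/6=39/8
seg 1: a=4, c=M1/2=-21/16, d=(M2−M1)/(6·2)=7/32, b=Δ1−h1·(2M1+M2)/6=9/4
t_q=3 → seg 1, τ=1; S=4+9/4·τ+-21/16·τ²+7/32·τ³=165/32

  seg 0: a=-4 b=39/8 c=0 d=-7/32
  seg 1: a=4 b=9/4 c=-21/16 d=7/32
S(3) = 165/32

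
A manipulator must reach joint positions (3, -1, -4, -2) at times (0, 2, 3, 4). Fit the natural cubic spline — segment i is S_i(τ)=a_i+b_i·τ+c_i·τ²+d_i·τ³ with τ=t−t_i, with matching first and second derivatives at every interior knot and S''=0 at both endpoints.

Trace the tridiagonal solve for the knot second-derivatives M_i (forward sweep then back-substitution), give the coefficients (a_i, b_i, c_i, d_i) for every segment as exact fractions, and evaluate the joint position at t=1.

  seg 0: a=3 b=-28/23 c=0 d=-9/46
  seg 1: a=-1 b=-82/23 c=-27/23 d=40/23
  seg 2: a=-4 b=-16/23 c=93/23 d=-31/23
S(1) = 73/46

Δ: Δ0=-2, Δ1=-3, Δ2=2
row 1: diag=6, rhs=-6; c'=1/6, d'=-1
row 2: denom=4−1·1/6=23/6; d'=(30−1·-1)/(23/6)=186/23
back: M2=186/23
back: M1=-1−1/6·186/23=-54/23
M: M0=0, M1=-54/23, M2=186/23, M3=0
seg 0: a=3, c=M0/2=0, d=(M1−M0)/(6·2)=-9/46, b=Δ0−h0·(2M0+M1)/6=-28/23
seg 1: a=-1, c=M1/2=-27/23, d=(M2−M1)/(6·1)=40/23, b=Δ1−h1·(2M1+M2)/6=-82/23
seg 2: a=-4, c=M2/2=93/23, d=(M3−M2)/(6·1)=-31/23, b=Δ2−h2·(2M2+M3)/6=-16/23
t_q=1 → seg 0, τ=1; S=3+-28/23·τ+0·τ²+-9/46·τ³=73/46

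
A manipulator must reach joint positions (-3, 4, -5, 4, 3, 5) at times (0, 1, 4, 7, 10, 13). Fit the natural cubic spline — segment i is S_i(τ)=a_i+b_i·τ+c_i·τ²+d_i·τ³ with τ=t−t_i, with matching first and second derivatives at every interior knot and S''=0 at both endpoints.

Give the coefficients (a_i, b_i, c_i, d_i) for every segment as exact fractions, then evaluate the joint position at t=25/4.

Δ: Δ0=7, Δ1=-3, Δ2=3, Δ3=-1/3, Δ4=2/3
row 1: diag=8, rhs=-60; c'=3/8, d'=-15/2
row 2: denom=12−3·3/8=87/8; d'=(36−3·-15/2)/(87/8)=156/29
row 3: denom=12−3·8/29=324/29; d'=(-20−3·156/29)/(324/29)=-262/81
row 4: denom=12−3·29/108=403/36; d'=(6−3·-262/81)/(403/36)=1696/1209
back: M4=1696/1209
back: M3=-262/81−29/108·1696/1209=-4366/1209
back: M2=156/29−8/29·-4366/1209=7708/1209
back: M1=-15/2−3/8·7708/1209=-3986/403
M: M0=0, M1=-3986/403, M2=7708/1209, M3=-4366/1209, M4=1696/1209, M5=0
seg 0: a=-3, c=M0/2=0, d=(M1−M0)/(6·1)=-1993/1209, b=Δ0−h0·(2M0+M1)/6=10456/1209
seg 1: a=4, c=M1/2=-1993/403, d=(M2−M1)/(6·3)=9833/10881, b=Δ1−h1·(2M1+M2)/6=4477/1209
seg 2: a=-5, c=M2/2=3854/1209, d=(M3−M2)/(6·3)=-6037/10881, b=Δ2−h2·(2M2+M3)/6=-146/93
seg 3: a=4, c=M3/2=-2183/1209, d=(M4−M3)/(6·3)=3031/10881, b=Δ3−h3·(2M3+M4)/6=3115/1209
seg 4: a=3, c=M4/2=848/1209, d=(M5−M4)/(6·3)=-848/10881, b=Δ4−h4·(2M4+M5)/6=-890/1209
t_q=25/4 → seg 2, τ=9/4; S=-5+-146/93·τ+3854/1209·τ²+-6037/10881·τ³=33169/25792

  seg 0: a=-3 b=10456/1209 c=0 d=-1993/1209
  seg 1: a=4 b=4477/1209 c=-1993/403 d=9833/10881
  seg 2: a=-5 b=-146/93 c=3854/1209 d=-6037/10881
  seg 3: a=4 b=3115/1209 c=-2183/1209 d=3031/10881
  seg 4: a=3 b=-890/1209 c=848/1209 d=-848/10881
S(25/4) = 33169/25792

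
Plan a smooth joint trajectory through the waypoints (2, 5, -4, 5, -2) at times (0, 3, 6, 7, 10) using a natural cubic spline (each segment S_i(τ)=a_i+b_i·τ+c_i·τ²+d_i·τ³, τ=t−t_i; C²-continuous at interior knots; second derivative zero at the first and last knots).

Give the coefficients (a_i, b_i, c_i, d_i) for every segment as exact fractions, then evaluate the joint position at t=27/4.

  seg 0: a=2 b=401/114 c=0 d=-287/1026
  seg 1: a=5 b=-230/57 c=-287/114 d=979/1026
  seg 2: a=-4 b=755/114 c=346/57 d=-421/114
  seg 3: a=5 b=146/19 c=-571/114 d=571/1026
S(27/4) = 6867/2432

Δ: Δ0=1, Δ1=-3, Δ2=9, Δ3=-7/3
row 1: diag=12, rhs=-24; c'=1/4, d'=-2
row 2: denom=8−3·1/4=29/4; d'=(72−3·-2)/(29/4)=312/29
row 3: denom=8−1·4/29=228/29; d'=(-68−1·312/29)/(228/29)=-571/57
back: M3=-571/57
back: M2=312/29−4/29·-571/57=692/57
back: M1=-2−1/4·692/57=-287/57
M: M0=0, M1=-287/57, M2=692/57, M3=-571/57, M4=0
seg 0: a=2, c=M0/2=0, d=(M1−M0)/(6·3)=-287/1026, b=Δ0−h0·(2M0+M1)/6=401/114
seg 1: a=5, c=M1/2=-287/114, d=(M2−M1)/(6·3)=979/1026, b=Δ1−h1·(2M1+M2)/6=-230/57
seg 2: a=-4, c=M2/2=346/57, d=(M3−M2)/(6·1)=-421/114, b=Δ2−h2·(2M2+M3)/6=755/114
seg 3: a=5, c=M3/2=-571/114, d=(M4−M3)/(6·3)=571/1026, b=Δ3−h3·(2M3+M4)/6=146/19
t_q=27/4 → seg 2, τ=3/4; S=-4+755/114·τ+346/57·τ²+-421/114·τ³=6867/2432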